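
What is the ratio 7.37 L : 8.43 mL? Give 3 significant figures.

(7.37) / (8.43 × 10⁻³) = 0.8743 × 10³

874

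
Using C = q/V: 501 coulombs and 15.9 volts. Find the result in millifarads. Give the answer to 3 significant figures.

31500 millifarads

(501) / (15.9) = 31.509 F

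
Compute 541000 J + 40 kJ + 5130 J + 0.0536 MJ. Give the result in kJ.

639.73 kJ

In kJ:
  541000 J = 541000 × 10⁻³ kJ = 541
  40 kJ → 40
  5130 J = 5130 × 10⁻³ kJ = 5.13
  0.0536 MJ = 0.0536 × 10³ kJ = 53.6
Sum: 541 + 40 + 5.13 + 53.6 = 639.73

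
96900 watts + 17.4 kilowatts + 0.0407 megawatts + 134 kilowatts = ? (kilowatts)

In kilowatts:
  96900 watts = 96900e-3 kilowatts = 96.9
  17.4 kilowatts → 17.4
  0.0407 megawatts = 0.0407e3 kilowatts = 40.7
  134 kilowatts → 134
Sum: 96.9 + 17.4 + 40.7 + 134 = 289

289 kilowatts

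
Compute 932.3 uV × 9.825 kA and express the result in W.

932.3 × 10^-6 × 9.825 × 10^3 = 9159.8475 × 10^-3 W

9.1598475 W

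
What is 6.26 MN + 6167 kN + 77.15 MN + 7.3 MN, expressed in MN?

96.877 MN

In MN:
  6.26 MN → 6.26
  6167 kN = 6167 × 10^-3 MN = 6.167
  77.15 MN → 77.15
  7.3 MN → 7.3
Sum: 6.26 + 6.167 + 77.15 + 7.3 = 96.877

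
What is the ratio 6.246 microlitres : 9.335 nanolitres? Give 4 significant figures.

669.1

(6.246e-6) / (9.335e-9) = 0.66909e3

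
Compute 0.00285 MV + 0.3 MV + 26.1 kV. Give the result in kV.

In kV:
  0.00285 MV = 0.00285 × 10^3 kV = 2.85
  0.3 MV = 0.3 × 10^3 kV = 300
  26.1 kV → 26.1
Sum: 2.85 + 300 + 26.1 = 328.95

328.95 kV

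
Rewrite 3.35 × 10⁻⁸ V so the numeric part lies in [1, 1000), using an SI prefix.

33.5 nV

= 33.5 × 10⁻⁹ V; 10⁻⁹ is nano.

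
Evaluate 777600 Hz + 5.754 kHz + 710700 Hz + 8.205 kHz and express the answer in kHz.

1502.259 kHz

In kHz:
  777600 Hz = 777600 × 10⁻³ kHz = 777.6
  5.754 kHz → 5.754
  710700 Hz = 710700 × 10⁻³ kHz = 710.7
  8.205 kHz → 8.205
Sum: 777.6 + 5.754 + 710.7 + 8.205 = 1502.259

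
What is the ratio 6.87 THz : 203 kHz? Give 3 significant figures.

33800000

(6.87 × 10^12) / (203 × 10^3) = 0.03384 × 10^9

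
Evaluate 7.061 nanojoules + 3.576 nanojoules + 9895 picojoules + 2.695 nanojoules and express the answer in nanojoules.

23.227 nanojoules

In nanojoules:
  7.061 nanojoules → 7.061
  3.576 nanojoules → 3.576
  9895 picojoules = 9895 × 10^-3 nanojoules = 9.895
  2.695 nanojoules → 2.695
Sum: 7.061 + 3.576 + 9.895 + 2.695 = 23.227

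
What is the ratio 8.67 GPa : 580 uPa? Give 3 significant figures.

(8.67 × 10^9) / (580 × 10^-6) = 0.01495 × 10^15

14900000000000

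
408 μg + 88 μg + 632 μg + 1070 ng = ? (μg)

In μg:
  408 μg → 408
  88 μg → 88
  632 μg → 632
  1070 ng = 1070 × 10^-3 μg = 1.07
Sum: 408 + 88 + 632 + 1.07 = 1129.07

1129.07 μg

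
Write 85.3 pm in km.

pico = 1e-12, kilo = 1e3; factor is 1e-15.
85.3 × 1e-15 = 0.0000000000000853

0.0000000000000853 km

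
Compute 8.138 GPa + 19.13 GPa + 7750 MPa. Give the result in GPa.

35.018 GPa

In GPa:
  8.138 GPa → 8.138
  19.13 GPa → 19.13
  7750 MPa = 7750e-3 GPa = 7.75
Sum: 8.138 + 19.13 + 7.75 = 35.018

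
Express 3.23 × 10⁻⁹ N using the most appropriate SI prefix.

3.23 nN

= 3.23 × 10⁻⁹ N; 10⁻⁹ is nano.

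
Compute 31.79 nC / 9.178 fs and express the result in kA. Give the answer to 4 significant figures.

3464 kA

(31.79e-9) / (9.178e-15) = 3.46372e6 A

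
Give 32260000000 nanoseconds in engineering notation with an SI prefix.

32.26 seconds

= 32.26 seconds; mantissa already in [1, 1000).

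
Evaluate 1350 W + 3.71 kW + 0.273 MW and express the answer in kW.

278.06 kW

In kW:
  1350 W = 1350 × 10⁻³ kW = 1.35
  3.71 kW → 3.71
  0.273 MW = 0.273 × 10³ kW = 273
Sum: 1.35 + 3.71 + 273 = 278.06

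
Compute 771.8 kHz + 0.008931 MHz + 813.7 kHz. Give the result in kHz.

1594.431 kHz

In kHz:
  771.8 kHz → 771.8
  0.008931 MHz = 0.008931 × 10³ kHz = 8.931
  813.7 kHz → 813.7
Sum: 771.8 + 8.931 + 813.7 = 1594.431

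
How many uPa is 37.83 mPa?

milli = 10^-3, micro = 10^-6; factor is 10^3.
37.83 × 10^3 = 37830

37830 uPa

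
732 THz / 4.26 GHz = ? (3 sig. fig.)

172000

(732 × 10^12) / (4.26 × 10^9) = 171.8 × 10^3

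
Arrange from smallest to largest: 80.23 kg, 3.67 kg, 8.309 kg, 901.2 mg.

901.2 mg < 3.67 kg < 8.309 kg < 80.23 kg

80.23 kg = 80230 g
3.67 kg = 3670 g
8.309 kg = 8309 g
901.2 mg = 0.9012 g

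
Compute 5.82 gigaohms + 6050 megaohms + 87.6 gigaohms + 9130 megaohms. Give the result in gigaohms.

108.6 gigaohms

In gigaohms:
  5.82 gigaohms → 5.82
  6050 megaohms = 6050 × 10^-3 gigaohms = 6.05
  87.6 gigaohms → 87.6
  9130 megaohms = 9130 × 10^-3 gigaohms = 9.13
Sum: 5.82 + 6.05 + 87.6 + 9.13 = 108.6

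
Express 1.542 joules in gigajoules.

0.000000001542 gigajoules

(no prefix) = 1e0, giga = 1e9; factor is 1e-9.
1.542 × 1e-9 = 0.000000001542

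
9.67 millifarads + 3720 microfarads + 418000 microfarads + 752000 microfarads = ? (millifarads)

In millifarads:
  9.67 millifarads → 9.67
  3720 microfarads = 3720e-3 millifarads = 3.72
  418000 microfarads = 418000e-3 millifarads = 418
  752000 microfarads = 752000e-3 millifarads = 752
Sum: 9.67 + 3.72 + 418 + 752 = 1183.39

1183.39 millifarads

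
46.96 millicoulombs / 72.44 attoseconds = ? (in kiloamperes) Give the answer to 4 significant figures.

(46.96 × 10^-3) / (72.44 × 10^-18) = 0.648261 × 10^15 A

648300000000 kiloamperes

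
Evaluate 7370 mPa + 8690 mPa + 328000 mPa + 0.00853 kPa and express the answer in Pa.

352.59 Pa

In Pa:
  7370 mPa = 7370 × 10⁻³ Pa = 7.37
  8690 mPa = 8690 × 10⁻³ Pa = 8.69
  328000 mPa = 328000 × 10⁻³ Pa = 328
  0.00853 kPa = 0.00853 × 10³ Pa = 8.53
Sum: 7.37 + 8.69 + 328 + 8.53 = 352.59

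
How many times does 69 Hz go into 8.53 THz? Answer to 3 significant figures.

(8.53e12) / (69) = 0.1236e12

124000000000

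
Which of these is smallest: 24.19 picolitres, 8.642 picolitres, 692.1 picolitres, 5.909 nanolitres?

8.642 picolitres

24.19 picolitres = 0.00000000002419 litres
8.642 picolitres = 0.000000000008642 litres
692.1 picolitres = 0.0000000006921 litres
5.909 nanolitres = 0.000000005909 litres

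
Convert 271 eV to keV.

0.271 keV

(no prefix) = 1e0, kilo = 1e3; factor is 1e-3.
271 × 1e-3 = 0.271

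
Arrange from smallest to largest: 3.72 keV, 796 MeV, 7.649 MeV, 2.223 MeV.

3.72 keV = 3720 eV
796 MeV = 796000000 eV
7.649 MeV = 7649000 eV
2.223 MeV = 2223000 eV

3.72 keV < 2.223 MeV < 7.649 MeV < 796 MeV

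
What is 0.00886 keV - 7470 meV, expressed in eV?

1.39 eV

In eV:
  0.00886 keV = 0.00886e3 eV = 8.86
  7470 meV = 7470e-3 eV = 7.47
Difference: 8.86 - 7.47 = 1.39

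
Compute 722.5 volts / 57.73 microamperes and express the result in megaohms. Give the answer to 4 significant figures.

12.52 megaohms

(722.5) / (57.73 × 10⁻⁶) = 12.5152 × 10⁶ Ω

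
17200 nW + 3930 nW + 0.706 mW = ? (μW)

727.13 μW

In μW:
  17200 nW = 17200 × 10^-3 μW = 17.2
  3930 nW = 3930 × 10^-3 μW = 3.93
  0.706 mW = 0.706 × 10^3 μW = 706
Sum: 17.2 + 3.93 + 706 = 727.13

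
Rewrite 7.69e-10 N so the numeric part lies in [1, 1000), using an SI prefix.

= 769e-12 N; 1e-12 is pico.

769 pN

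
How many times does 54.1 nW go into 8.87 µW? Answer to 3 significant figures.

(8.87 × 10^-6) / (54.1 × 10^-9) = 0.164 × 10^3

164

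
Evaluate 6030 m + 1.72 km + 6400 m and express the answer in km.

14.15 km

In km:
  6030 m = 6030 × 10^-3 km = 6.03
  1.72 km → 1.72
  6400 m = 6400 × 10^-3 km = 6.4
Sum: 6.03 + 1.72 + 6.4 = 14.15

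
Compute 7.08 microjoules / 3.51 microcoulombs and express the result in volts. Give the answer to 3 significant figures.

2.02 volts

(7.08 × 10^-6) / (3.51 × 10^-6) = 2.0171 V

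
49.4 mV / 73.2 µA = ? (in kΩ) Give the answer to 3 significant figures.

(49.4 × 10⁻³) / (73.2 × 10⁻⁶) = 0.67486 × 10³ Ω

0.675 kΩ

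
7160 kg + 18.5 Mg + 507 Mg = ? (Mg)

In Mg:
  7160 kg = 7160 × 10^-3 Mg = 7.16
  18.5 Mg → 18.5
  507 Mg → 507
Sum: 7.16 + 18.5 + 507 = 532.66

532.66 Mg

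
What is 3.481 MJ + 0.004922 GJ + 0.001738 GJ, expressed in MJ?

In MJ:
  3.481 MJ → 3.481
  0.004922 GJ = 0.004922 × 10³ MJ = 4.922
  0.001738 GJ = 0.001738 × 10³ MJ = 1.738
Sum: 3.481 + 4.922 + 1.738 = 10.141

10.141 MJ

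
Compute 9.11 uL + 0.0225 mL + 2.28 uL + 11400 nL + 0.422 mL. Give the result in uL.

467.29 uL

In uL:
  9.11 uL → 9.11
  0.0225 mL = 0.0225 × 10^3 uL = 22.5
  2.28 uL → 2.28
  11400 nL = 11400 × 10^-3 uL = 11.4
  0.422 mL = 0.422 × 10^3 uL = 422
Sum: 9.11 + 22.5 + 2.28 + 11.4 + 422 = 467.29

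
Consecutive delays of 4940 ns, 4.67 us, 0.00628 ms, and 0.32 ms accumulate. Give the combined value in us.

In us:
  4940 ns = 4940 × 10^-3 us = 4.94
  4.67 us → 4.67
  0.00628 ms = 0.00628 × 10^3 us = 6.28
  0.32 ms = 0.32 × 10^3 us = 320
Sum: 4.94 + 4.67 + 6.28 + 320 = 335.89

335.89 us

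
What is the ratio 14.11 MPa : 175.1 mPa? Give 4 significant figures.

(14.11 × 10^6) / (175.1 × 10^-3) = 0.080583 × 10^9

80580000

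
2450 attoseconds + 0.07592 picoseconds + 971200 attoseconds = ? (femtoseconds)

1049.57 femtoseconds

In femtoseconds:
  2450 attoseconds = 2450 × 10⁻³ femtoseconds = 2.45
  0.07592 picoseconds = 0.07592 × 10³ femtoseconds = 75.92
  971200 attoseconds = 971200 × 10⁻³ femtoseconds = 971.2
Sum: 2.45 + 75.92 + 971.2 = 1049.57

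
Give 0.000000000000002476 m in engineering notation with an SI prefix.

2.476 fm

= 2.476 × 10^-15 m; 10^-15 is femto.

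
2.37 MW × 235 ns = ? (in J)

2.37 × 10^6 × 235 × 10^-9 = 556.95 × 10^-3 J

0.55695 J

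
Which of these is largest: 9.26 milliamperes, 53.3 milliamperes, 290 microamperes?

9.26 milliamperes = 0.00926 amperes
53.3 milliamperes = 0.0533 amperes
290 microamperes = 0.00029 amperes

53.3 milliamperes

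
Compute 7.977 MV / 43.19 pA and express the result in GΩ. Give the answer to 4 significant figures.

184700000 GΩ

(7.977 × 10^6) / (43.19 × 10^-12) = 0.184696 × 10^18 Ω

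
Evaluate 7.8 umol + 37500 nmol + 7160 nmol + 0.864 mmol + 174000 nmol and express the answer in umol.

1090.46 umol

In umol:
  7.8 umol → 7.8
  37500 nmol = 37500e-3 umol = 37.5
  7160 nmol = 7160e-3 umol = 7.16
  0.864 mmol = 0.864e3 umol = 864
  174000 nmol = 174000e-3 umol = 174
Sum: 7.8 + 37.5 + 7.16 + 864 + 174 = 1090.46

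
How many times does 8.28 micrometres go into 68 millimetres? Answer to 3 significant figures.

8210

(68 × 10^-3) / (8.28 × 10^-6) = 8.213 × 10^3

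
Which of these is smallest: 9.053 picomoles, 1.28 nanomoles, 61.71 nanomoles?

9.053 picomoles

9.053 picomoles = 0.000000000009053 moles
1.28 nanomoles = 0.00000000128 moles
61.71 nanomoles = 0.00000006171 moles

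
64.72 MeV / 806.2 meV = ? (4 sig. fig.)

80280000

(64.72e6) / (806.2e-3) = 0.080278e9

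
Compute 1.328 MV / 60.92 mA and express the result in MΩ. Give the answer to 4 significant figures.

21.80 MΩ

(1.328e6) / (60.92e-3) = 0.0217991e9 Ω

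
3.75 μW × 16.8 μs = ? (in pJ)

3.75 × 10⁻⁶ × 16.8 × 10⁻⁶ = 63 × 10⁻¹² J

63 pJ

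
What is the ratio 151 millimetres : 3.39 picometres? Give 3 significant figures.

(151 × 10^-3) / (3.39 × 10^-12) = 44.54 × 10^9

44500000000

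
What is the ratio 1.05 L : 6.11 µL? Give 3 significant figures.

172000

(1.05) / (6.11e-6) = 0.1718e6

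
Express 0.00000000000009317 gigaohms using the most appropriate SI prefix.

= 93.17 × 10^-6 ohms; 10^-6 is micro.

93.17 microohms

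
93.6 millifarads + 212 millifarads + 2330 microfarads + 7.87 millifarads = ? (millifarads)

315.8 millifarads

In millifarads:
  93.6 millifarads → 93.6
  212 millifarads → 212
  2330 microfarads = 2330 × 10^-3 millifarads = 2.33
  7.87 millifarads → 7.87
Sum: 93.6 + 212 + 2.33 + 7.87 = 315.8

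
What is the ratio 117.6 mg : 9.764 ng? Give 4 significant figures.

12040000

(117.6e-3) / (9.764e-9) = 12.044e6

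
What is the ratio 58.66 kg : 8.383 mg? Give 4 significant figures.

6997000

(58.66 × 10³) / (8.383 × 10⁻³) = 6.9975 × 10⁶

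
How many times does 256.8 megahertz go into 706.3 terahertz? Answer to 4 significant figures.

2750000

(706.3 × 10¹²) / (256.8 × 10⁶) = 2.7504 × 10⁶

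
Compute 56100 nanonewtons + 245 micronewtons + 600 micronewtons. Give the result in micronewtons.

In micronewtons:
  56100 nanonewtons = 56100 × 10⁻³ micronewtons = 56.1
  245 micronewtons → 245
  600 micronewtons → 600
Sum: 56.1 + 245 + 600 = 901.1

901.1 micronewtons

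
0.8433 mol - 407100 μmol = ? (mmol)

In mmol:
  0.8433 mol = 0.8433 × 10³ mmol = 843.3
  407100 μmol = 407100 × 10⁻³ mmol = 407.1
Difference: 843.3 - 407.1 = 436.2

436.2 mmol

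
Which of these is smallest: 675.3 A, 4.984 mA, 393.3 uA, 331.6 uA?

675.3 A = 675.3 A
4.984 mA = 0.004984 A
393.3 uA = 0.0003933 A
331.6 uA = 0.0003316 A

331.6 uA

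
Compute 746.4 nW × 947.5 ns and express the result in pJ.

746.4 × 10⁻⁹ × 947.5 × 10⁻⁹ = 707214 × 10⁻¹⁸ J

0.707214 pJ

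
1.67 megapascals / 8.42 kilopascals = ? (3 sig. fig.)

(1.67e6) / (8.42e3) = 0.1983e3

198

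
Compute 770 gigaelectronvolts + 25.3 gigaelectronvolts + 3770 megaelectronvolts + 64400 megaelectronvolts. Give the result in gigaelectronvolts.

863.47 gigaelectronvolts

In gigaelectronvolts:
  770 gigaelectronvolts → 770
  25.3 gigaelectronvolts → 25.3
  3770 megaelectronvolts = 3770 × 10^-3 gigaelectronvolts = 3.77
  64400 megaelectronvolts = 64400 × 10^-3 gigaelectronvolts = 64.4
Sum: 770 + 25.3 + 3.77 + 64.4 = 863.47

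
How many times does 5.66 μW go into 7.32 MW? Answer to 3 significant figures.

1290000000000

(7.32 × 10^6) / (5.66 × 10^-6) = 1.293 × 10^12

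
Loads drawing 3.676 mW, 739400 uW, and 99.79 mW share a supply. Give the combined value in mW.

842.866 mW

In mW:
  3.676 mW → 3.676
  739400 uW = 739400 × 10⁻³ mW = 739.4
  99.79 mW → 99.79
Sum: 3.676 + 739.4 + 99.79 = 842.866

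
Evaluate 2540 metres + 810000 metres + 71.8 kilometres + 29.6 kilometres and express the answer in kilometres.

913.94 kilometres

In kilometres:
  2540 metres = 2540 × 10⁻³ kilometres = 2.54
  810000 metres = 810000 × 10⁻³ kilometres = 810
  71.8 kilometres → 71.8
  29.6 kilometres → 29.6
Sum: 2.54 + 810 + 71.8 + 29.6 = 913.94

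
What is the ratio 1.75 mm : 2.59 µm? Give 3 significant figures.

(1.75 × 10⁻³) / (2.59 × 10⁻⁶) = 0.6757 × 10³

676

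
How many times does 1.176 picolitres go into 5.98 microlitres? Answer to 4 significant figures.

(5.98 × 10⁻⁶) / (1.176 × 10⁻¹²) = 5.085 × 10⁶

5085000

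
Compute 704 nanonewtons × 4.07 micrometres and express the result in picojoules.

2.86528 picojoules

704 × 10^-9 × 4.07 × 10^-6 = 2865.28 × 10^-15 J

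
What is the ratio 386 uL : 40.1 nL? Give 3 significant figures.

(386e-6) / (40.1e-9) = 9.626e3

9630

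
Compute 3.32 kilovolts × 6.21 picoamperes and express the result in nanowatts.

20.6172 nanowatts

3.32e3 × 6.21e-12 = 20.6172e-9 W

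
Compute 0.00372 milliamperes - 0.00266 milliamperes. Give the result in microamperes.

In microamperes:
  0.00372 milliamperes = 0.00372e3 microamperes = 3.72
  0.00266 milliamperes = 0.00266e3 microamperes = 2.66
Difference: 3.72 - 2.66 = 1.06

1.06 microamperes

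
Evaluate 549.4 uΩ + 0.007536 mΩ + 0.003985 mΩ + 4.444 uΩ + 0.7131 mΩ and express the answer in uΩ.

In uΩ:
  549.4 uΩ → 549.4
  0.007536 mΩ = 0.007536e3 uΩ = 7.536
  0.003985 mΩ = 0.003985e3 uΩ = 3.985
  4.444 uΩ → 4.444
  0.7131 mΩ = 0.7131e3 uΩ = 713.1
Sum: 549.4 + 7.536 + 3.985 + 4.444 + 713.1 = 1278.465

1278.465 uΩ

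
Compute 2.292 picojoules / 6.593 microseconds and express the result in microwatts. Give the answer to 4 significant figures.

0.3476 microwatts

(2.292 × 10^-12) / (6.593 × 10^-6) = 0.347641 × 10^-6 W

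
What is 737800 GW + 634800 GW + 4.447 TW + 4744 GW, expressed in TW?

In TW:
  737800 GW = 737800e-3 TW = 737.8
  634800 GW = 634800e-3 TW = 634.8
  4.447 TW → 4.447
  4744 GW = 4744e-3 TW = 4.744
Sum: 737.8 + 634.8 + 4.447 + 4.744 = 1381.791

1381.791 TW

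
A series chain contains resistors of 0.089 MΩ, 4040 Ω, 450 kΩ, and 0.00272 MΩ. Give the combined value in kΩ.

In kΩ:
  0.089 MΩ = 0.089e3 kΩ = 89
  4040 Ω = 4040e-3 kΩ = 4.04
  450 kΩ → 450
  0.00272 MΩ = 0.00272e3 kΩ = 2.72
Sum: 89 + 4.04 + 450 + 2.72 = 545.76

545.76 kΩ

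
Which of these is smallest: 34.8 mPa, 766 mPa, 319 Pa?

34.8 mPa = 0.0348 Pa
766 mPa = 0.766 Pa
319 Pa = 319 Pa

34.8 mPa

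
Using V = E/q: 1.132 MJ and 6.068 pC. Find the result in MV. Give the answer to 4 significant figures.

186600000000 MV

(1.132e6) / (6.068e-12) = 0.186552e18 V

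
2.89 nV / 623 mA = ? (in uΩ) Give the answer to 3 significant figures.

0.00464 uΩ

(2.89e-9) / (623e-3) = 0.0046388e-6 Ω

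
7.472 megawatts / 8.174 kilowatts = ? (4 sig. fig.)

914.1

(7.472e6) / (8.174e3) = 0.91412e3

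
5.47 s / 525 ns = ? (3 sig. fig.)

(5.47) / (525e-9) = 0.01042e9

10400000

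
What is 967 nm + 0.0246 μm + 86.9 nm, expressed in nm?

In nm:
  967 nm → 967
  0.0246 μm = 0.0246 × 10^3 nm = 24.6
  86.9 nm → 86.9
Sum: 967 + 24.6 + 86.9 = 1078.5

1078.5 nm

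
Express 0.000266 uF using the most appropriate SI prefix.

= 266 × 10⁻¹² F; 10⁻¹² is pico.

266 pF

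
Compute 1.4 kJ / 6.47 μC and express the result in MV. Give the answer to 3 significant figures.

(1.4 × 10^3) / (6.47 × 10^-6) = 0.21638 × 10^9 V

216 MV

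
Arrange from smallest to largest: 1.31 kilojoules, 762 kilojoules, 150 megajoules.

1.31 kilojoules < 762 kilojoules < 150 megajoules

1.31 kilojoules = 1310 joules
762 kilojoules = 762000 joules
150 megajoules = 150000000 joules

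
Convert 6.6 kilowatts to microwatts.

6600000000 microwatts

kilo = 1e3, micro = 1e-6; factor is 1e9.
6.6 × 1e9 = 6600000000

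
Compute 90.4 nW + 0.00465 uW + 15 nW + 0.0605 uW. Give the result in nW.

170.55 nW

In nW:
  90.4 nW → 90.4
  0.00465 uW = 0.00465 × 10^3 nW = 4.65
  15 nW → 15
  0.0605 uW = 0.0605 × 10^3 nW = 60.5
Sum: 90.4 + 4.65 + 15 + 60.5 = 170.55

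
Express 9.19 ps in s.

pico = 10⁻¹², (no prefix) = 10⁰; factor is 10⁻¹².
9.19 × 10⁻¹² = 0.00000000000919

0.00000000000919 s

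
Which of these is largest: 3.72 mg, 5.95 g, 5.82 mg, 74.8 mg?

5.95 g

3.72 mg = 0.00372 g
5.95 g = 5.95 g
5.82 mg = 0.00582 g
74.8 mg = 0.0748 g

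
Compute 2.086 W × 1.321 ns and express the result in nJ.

2.755606 nJ

2.086 × 1.321e-9 = 2.755606e-9 J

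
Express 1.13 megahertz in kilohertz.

mega = 10^6, kilo = 10^3; factor is 10^3.
1.13 × 10^3 = 1130

1130 kilohertz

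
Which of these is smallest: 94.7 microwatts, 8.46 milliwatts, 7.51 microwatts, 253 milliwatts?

94.7 microwatts = 0.0000947 watts
8.46 milliwatts = 0.00846 watts
7.51 microwatts = 0.00000751 watts
253 milliwatts = 0.253 watts

7.51 microwatts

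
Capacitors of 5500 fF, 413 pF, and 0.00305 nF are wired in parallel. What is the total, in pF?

In pF:
  5500 fF = 5500 × 10⁻³ pF = 5.5
  413 pF → 413
  0.00305 nF = 0.00305 × 10³ pF = 3.05
Sum: 5.5 + 413 + 3.05 = 421.55

421.55 pF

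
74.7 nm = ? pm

74700 pm

nano = 10^-9, pico = 10^-12; factor is 10^3.
74.7 × 10^3 = 74700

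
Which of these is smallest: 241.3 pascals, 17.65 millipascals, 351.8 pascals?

17.65 millipascals

241.3 pascals = 241.3 pascals
17.65 millipascals = 0.01765 pascals
351.8 pascals = 351.8 pascals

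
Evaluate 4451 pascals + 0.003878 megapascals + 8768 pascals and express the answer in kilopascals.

In kilopascals:
  4451 pascals = 4451 × 10^-3 kilopascals = 4.451
  0.003878 megapascals = 0.003878 × 10^3 kilopascals = 3.878
  8768 pascals = 8768 × 10^-3 kilopascals = 8.768
Sum: 4.451 + 3.878 + 8.768 = 17.097

17.097 kilopascals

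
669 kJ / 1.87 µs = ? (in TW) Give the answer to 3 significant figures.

0.358 TW

(669 × 10³) / (1.87 × 10⁻⁶) = 357.75 × 10⁹ W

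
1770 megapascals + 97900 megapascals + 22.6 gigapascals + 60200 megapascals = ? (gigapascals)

In gigapascals:
  1770 megapascals = 1770 × 10⁻³ gigapascals = 1.77
  97900 megapascals = 97900 × 10⁻³ gigapascals = 97.9
  22.6 gigapascals → 22.6
  60200 megapascals = 60200 × 10⁻³ gigapascals = 60.2
Sum: 1.77 + 97.9 + 22.6 + 60.2 = 182.47

182.47 gigapascals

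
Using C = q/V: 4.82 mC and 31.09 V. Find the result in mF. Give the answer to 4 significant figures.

(4.82 × 10⁻³) / (31.09) = 0.155034 × 10⁻³ F

0.1550 mF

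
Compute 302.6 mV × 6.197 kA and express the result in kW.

302.6 × 10⁻³ × 6.197 × 10³ = 1875.2122 W

1.8752122 kW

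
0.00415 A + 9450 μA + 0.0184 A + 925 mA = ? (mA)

In mA:
  0.00415 A = 0.00415e3 mA = 4.15
  9450 μA = 9450e-3 mA = 9.45
  0.0184 A = 0.0184e3 mA = 18.4
  925 mA → 925
Sum: 4.15 + 9.45 + 18.4 + 925 = 957

957 mA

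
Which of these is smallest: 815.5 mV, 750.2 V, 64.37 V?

815.5 mV = 0.8155 V
750.2 V = 750.2 V
64.37 V = 64.37 V

815.5 mV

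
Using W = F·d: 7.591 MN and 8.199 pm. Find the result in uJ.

7.591 × 10⁶ × 8.199 × 10⁻¹² = 62.238609 × 10⁻⁶ J

62.238609 uJ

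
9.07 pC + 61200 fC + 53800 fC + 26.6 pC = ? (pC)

In pC:
  9.07 pC → 9.07
  61200 fC = 61200e-3 pC = 61.2
  53800 fC = 53800e-3 pC = 53.8
  26.6 pC → 26.6
Sum: 9.07 + 61.2 + 53.8 + 26.6 = 150.67

150.67 pC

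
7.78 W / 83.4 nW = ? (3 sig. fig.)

93300000

(7.78) / (83.4 × 10^-9) = 0.09329 × 10^9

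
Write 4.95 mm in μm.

milli = 1e-3, micro = 1e-6; factor is 1e3.
4.95 × 1e3 = 4950

4950 μm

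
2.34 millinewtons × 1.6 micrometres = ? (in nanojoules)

2.34e-3 × 1.6e-6 = 3.744e-9 J

3.744 nanojoules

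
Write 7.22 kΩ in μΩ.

kilo = 10^3, micro = 10^-6; factor is 10^9.
7.22 × 10^9 = 7220000000

7220000000 μΩ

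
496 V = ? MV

(no prefix) = 10^0, mega = 10^6; factor is 10^-6.
496 × 10^-6 = 0.000496

0.000496 MV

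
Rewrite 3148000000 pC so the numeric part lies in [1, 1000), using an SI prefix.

3.148 mC

= 3.148 × 10^-3 C; 10^-3 is milli.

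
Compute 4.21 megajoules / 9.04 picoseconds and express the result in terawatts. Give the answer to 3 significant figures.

(4.21 × 10^6) / (9.04 × 10^-12) = 0.46571 × 10^18 W

466000 terawatts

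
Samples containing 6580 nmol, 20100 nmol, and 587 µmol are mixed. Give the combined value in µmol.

In µmol:
  6580 nmol = 6580e-3 µmol = 6.58
  20100 nmol = 20100e-3 µmol = 20.1
  587 µmol → 587
Sum: 6.58 + 20.1 + 587 = 613.68

613.68 µmol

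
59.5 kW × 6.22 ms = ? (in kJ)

59.5 × 10³ × 6.22 × 10⁻³ = 370.09 J

0.37009 kJ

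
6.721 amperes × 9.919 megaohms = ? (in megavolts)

66.665599 megavolts

6.721 × 9.919e6 = 66.665599e6 V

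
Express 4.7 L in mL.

4700 mL

(no prefix) = 10⁰, milli = 10⁻³; factor is 10³.
4.7 × 10³ = 4700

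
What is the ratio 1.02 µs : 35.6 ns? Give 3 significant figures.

(1.02 × 10^-6) / (35.6 × 10^-9) = 0.02865 × 10^3

28.7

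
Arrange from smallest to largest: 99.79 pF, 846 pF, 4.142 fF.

99.79 pF = 0.00000000009979 F
846 pF = 0.000000000846 F
4.142 fF = 0.000000000000004142 F

4.142 fF < 99.79 pF < 846 pF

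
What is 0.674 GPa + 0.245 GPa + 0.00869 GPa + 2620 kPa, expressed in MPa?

In MPa:
  0.674 GPa = 0.674e3 MPa = 674
  0.245 GPa = 0.245e3 MPa = 245
  0.00869 GPa = 0.00869e3 MPa = 8.69
  2620 kPa = 2620e-3 MPa = 2.62
Sum: 674 + 245 + 8.69 + 2.62 = 930.31

930.31 MPa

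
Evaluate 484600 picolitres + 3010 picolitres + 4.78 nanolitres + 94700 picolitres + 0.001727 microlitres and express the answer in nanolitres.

588.817 nanolitres

In nanolitres:
  484600 picolitres = 484600 × 10^-3 nanolitres = 484.6
  3010 picolitres = 3010 × 10^-3 nanolitres = 3.01
  4.78 nanolitres → 4.78
  94700 picolitres = 94700 × 10^-3 nanolitres = 94.7
  0.001727 microlitres = 0.001727 × 10^3 nanolitres = 1.727
Sum: 484.6 + 3.01 + 4.78 + 94.7 + 1.727 = 588.817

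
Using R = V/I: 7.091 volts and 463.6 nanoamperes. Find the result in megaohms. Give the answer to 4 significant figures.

15.30 megaohms

(7.091) / (463.6e-9) = 0.0152955e9 Ω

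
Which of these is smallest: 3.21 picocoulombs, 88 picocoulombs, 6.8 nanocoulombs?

3.21 picocoulombs

3.21 picocoulombs = 0.00000000000321 coulombs
88 picocoulombs = 0.000000000088 coulombs
6.8 nanocoulombs = 0.0000000068 coulombs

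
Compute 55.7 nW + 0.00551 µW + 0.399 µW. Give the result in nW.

In nW:
  55.7 nW → 55.7
  0.00551 µW = 0.00551 × 10³ nW = 5.51
  0.399 µW = 0.399 × 10³ nW = 399
Sum: 55.7 + 5.51 + 399 = 460.21

460.21 nW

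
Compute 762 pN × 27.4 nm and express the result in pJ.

0.0000208788 pJ

762 × 10^-12 × 27.4 × 10^-9 = 20878.8 × 10^-21 J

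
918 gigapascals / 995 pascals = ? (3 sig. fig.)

923000000

(918 × 10^9) / (995) = 0.9226 × 10^9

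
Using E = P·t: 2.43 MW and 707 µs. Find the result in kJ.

1.71801 kJ

2.43 × 10⁶ × 707 × 10⁻⁶ = 1718.01 J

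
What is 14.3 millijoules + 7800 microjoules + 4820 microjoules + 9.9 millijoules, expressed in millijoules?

In millijoules:
  14.3 millijoules → 14.3
  7800 microjoules = 7800e-3 millijoules = 7.8
  4820 microjoules = 4820e-3 millijoules = 4.82
  9.9 millijoules → 9.9
Sum: 14.3 + 7.8 + 4.82 + 9.9 = 36.82

36.82 millijoules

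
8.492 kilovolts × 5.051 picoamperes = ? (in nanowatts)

8.492e3 × 5.051e-12 = 42.893092e-9 W

42.893092 nanowatts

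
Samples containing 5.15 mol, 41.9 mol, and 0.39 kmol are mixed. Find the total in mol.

437.05 mol

In mol:
  5.15 mol → 5.15
  41.9 mol → 41.9
  0.39 kmol = 0.39e3 mol = 390
Sum: 5.15 + 41.9 + 390 = 437.05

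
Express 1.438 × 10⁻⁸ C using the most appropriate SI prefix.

= 14.38 × 10⁻⁹ C; 10⁻⁹ is nano.

14.38 nC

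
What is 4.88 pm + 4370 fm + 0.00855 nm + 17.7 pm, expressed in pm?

35.5 pm

In pm:
  4.88 pm → 4.88
  4370 fm = 4370 × 10⁻³ pm = 4.37
  0.00855 nm = 0.00855 × 10³ pm = 8.55
  17.7 pm → 17.7
Sum: 4.88 + 4.37 + 8.55 + 17.7 = 35.5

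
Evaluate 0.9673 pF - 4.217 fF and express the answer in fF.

In fF:
  0.9673 pF = 0.9673e3 fF = 967.3
  4.217 fF → 4.217
Difference: 967.3 - 4.217 = 963.083

963.083 fF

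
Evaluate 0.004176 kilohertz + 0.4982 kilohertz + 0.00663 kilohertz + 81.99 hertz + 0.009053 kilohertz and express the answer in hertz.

600.049 hertz

In hertz:
  0.004176 kilohertz = 0.004176e3 hertz = 4.176
  0.4982 kilohertz = 0.4982e3 hertz = 498.2
  0.00663 kilohertz = 0.00663e3 hertz = 6.63
  81.99 hertz → 81.99
  0.009053 kilohertz = 0.009053e3 hertz = 9.053
Sum: 4.176 + 498.2 + 6.63 + 81.99 + 9.053 = 600.049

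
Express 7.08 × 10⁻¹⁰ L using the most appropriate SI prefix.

708 pL

= 708 × 10⁻¹² L; 10⁻¹² is pico.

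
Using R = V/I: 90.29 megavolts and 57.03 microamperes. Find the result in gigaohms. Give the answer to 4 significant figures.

(90.29e6) / (57.03e-6) = 1.5832e12 Ω

1583 gigaohms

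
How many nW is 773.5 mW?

773500000 nW

milli = 10⁻³, nano = 10⁻⁹; factor is 10⁶.
773.5 × 10⁶ = 773500000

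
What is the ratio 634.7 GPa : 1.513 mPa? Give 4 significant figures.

(634.7 × 10^9) / (1.513 × 10^-3) = 419.5 × 10^12

419500000000000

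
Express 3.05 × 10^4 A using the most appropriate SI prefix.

30.5 kA

= 30.5 × 10^3 A; 10^3 is kilo.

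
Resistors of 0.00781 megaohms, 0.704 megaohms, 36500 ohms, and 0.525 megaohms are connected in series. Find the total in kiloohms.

1273.31 kiloohms

In kiloohms:
  0.00781 megaohms = 0.00781e3 kiloohms = 7.81
  0.704 megaohms = 0.704e3 kiloohms = 704
  36500 ohms = 36500e-3 kiloohms = 36.5
  0.525 megaohms = 0.525e3 kiloohms = 525
Sum: 7.81 + 704 + 36.5 + 525 = 1273.31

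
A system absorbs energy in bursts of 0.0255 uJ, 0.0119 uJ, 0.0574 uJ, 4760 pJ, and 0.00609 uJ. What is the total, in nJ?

105.65 nJ

In nJ:
  0.0255 uJ = 0.0255e3 nJ = 25.5
  0.0119 uJ = 0.0119e3 nJ = 11.9
  0.0574 uJ = 0.0574e3 nJ = 57.4
  4760 pJ = 4760e-3 nJ = 4.76
  0.00609 uJ = 0.00609e3 nJ = 6.09
Sum: 25.5 + 11.9 + 57.4 + 4.76 + 6.09 = 105.65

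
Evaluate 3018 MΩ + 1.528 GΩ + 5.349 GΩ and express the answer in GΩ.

9.895 GΩ

In GΩ:
  3018 MΩ = 3018e-3 GΩ = 3.018
  1.528 GΩ → 1.528
  5.349 GΩ → 5.349
Sum: 3.018 + 1.528 + 5.349 = 9.895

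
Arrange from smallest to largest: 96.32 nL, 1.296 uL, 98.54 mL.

96.32 nL = 0.00000009632 L
1.296 uL = 0.000001296 L
98.54 mL = 0.09854 L

96.32 nL < 1.296 uL < 98.54 mL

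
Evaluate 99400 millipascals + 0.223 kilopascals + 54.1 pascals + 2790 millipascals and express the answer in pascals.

In pascals:
  99400 millipascals = 99400e-3 pascals = 99.4
  0.223 kilopascals = 0.223e3 pascals = 223
  54.1 pascals → 54.1
  2790 millipascals = 2790e-3 pascals = 2.79
Sum: 99.4 + 223 + 54.1 + 2.79 = 379.29

379.29 pascals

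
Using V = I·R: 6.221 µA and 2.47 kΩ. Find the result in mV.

6.221 × 10^-6 × 2.47 × 10^3 = 15.36587 × 10^-3 V

15.36587 mV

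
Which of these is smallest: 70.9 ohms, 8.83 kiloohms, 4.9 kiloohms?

70.9 ohms = 70.9 ohms
8.83 kiloohms = 8830 ohms
4.9 kiloohms = 4900 ohms

70.9 ohms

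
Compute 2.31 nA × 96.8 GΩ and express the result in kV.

0.223608 kV

2.31 × 10⁻⁹ × 96.8 × 10⁹ = 223.608 V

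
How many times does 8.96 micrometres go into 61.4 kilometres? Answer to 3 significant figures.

6850000000

(61.4e3) / (8.96e-6) = 6.853e9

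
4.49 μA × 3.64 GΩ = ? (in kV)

4.49e-6 × 3.64e9 = 16.3436e3 V

16.3436 kV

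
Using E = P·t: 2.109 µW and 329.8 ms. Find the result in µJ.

0.6955482 µJ

2.109e-6 × 329.8e-3 = 695.5482e-9 J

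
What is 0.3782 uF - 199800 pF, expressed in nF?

In nF:
  0.3782 uF = 0.3782 × 10³ nF = 378.2
  199800 pF = 199800 × 10⁻³ nF = 199.8
Difference: 378.2 - 199.8 = 178.4

178.4 nF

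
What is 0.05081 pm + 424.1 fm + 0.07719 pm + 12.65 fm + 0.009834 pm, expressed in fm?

In fm:
  0.05081 pm = 0.05081e3 fm = 50.81
  424.1 fm → 424.1
  0.07719 pm = 0.07719e3 fm = 77.19
  12.65 fm → 12.65
  0.009834 pm = 0.009834e3 fm = 9.834
Sum: 50.81 + 424.1 + 77.19 + 12.65 + 9.834 = 574.584

574.584 fm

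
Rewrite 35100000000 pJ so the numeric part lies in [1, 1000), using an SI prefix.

= 35.1e-3 J; 1e-3 is milli.

35.1 mJ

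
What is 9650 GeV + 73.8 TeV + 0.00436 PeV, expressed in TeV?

In TeV:
  9650 GeV = 9650 × 10^-3 TeV = 9.65
  73.8 TeV → 73.8
  0.00436 PeV = 0.00436 × 10^3 TeV = 4.36
Sum: 9.65 + 73.8 + 4.36 = 87.81

87.81 TeV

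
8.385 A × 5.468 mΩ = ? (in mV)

8.385 × 5.468 × 10⁻³ = 45.84918 × 10⁻³ V

45.84918 mV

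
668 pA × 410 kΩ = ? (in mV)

668 × 10^-12 × 410 × 10^3 = 273880 × 10^-9 V

0.27388 mV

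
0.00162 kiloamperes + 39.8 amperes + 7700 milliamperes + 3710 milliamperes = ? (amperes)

52.83 amperes

In amperes:
  0.00162 kiloamperes = 0.00162e3 amperes = 1.62
  39.8 amperes → 39.8
  7700 milliamperes = 7700e-3 amperes = 7.7
  3710 milliamperes = 3710e-3 amperes = 3.71
Sum: 1.62 + 39.8 + 7.7 + 3.71 = 52.83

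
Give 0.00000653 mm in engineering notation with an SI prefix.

6.53 nm

= 6.53 × 10⁻⁹ m; 10⁻⁹ is nano.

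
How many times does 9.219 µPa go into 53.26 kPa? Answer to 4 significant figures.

(53.26 × 10³) / (9.219 × 10⁻⁶) = 5.7772 × 10⁹

5777000000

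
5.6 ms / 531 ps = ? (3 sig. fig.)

10500000

(5.6e-3) / (531e-12) = 0.01055e9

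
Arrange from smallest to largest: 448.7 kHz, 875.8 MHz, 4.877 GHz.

448.7 kHz = 448700 Hz
875.8 MHz = 875800000 Hz
4.877 GHz = 4877000000 Hz

448.7 kHz < 875.8 MHz < 4.877 GHz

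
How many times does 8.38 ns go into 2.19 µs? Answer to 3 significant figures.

(2.19 × 10^-6) / (8.38 × 10^-9) = 0.2613 × 10^3

261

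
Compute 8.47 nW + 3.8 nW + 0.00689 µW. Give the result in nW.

In nW:
  8.47 nW → 8.47
  3.8 nW → 3.8
  0.00689 µW = 0.00689 × 10³ nW = 6.89
Sum: 8.47 + 3.8 + 6.89 = 19.16

19.16 nW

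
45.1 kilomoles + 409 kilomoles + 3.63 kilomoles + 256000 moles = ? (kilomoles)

713.73 kilomoles

In kilomoles:
  45.1 kilomoles → 45.1
  409 kilomoles → 409
  3.63 kilomoles → 3.63
  256000 moles = 256000 × 10⁻³ kilomoles = 256
Sum: 45.1 + 409 + 3.63 + 256 = 713.73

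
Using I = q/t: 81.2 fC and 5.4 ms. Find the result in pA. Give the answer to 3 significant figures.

15.0 pA

(81.2e-15) / (5.4e-3) = 15.037e-12 A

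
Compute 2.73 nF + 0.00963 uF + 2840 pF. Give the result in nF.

15.2 nF

In nF:
  2.73 nF → 2.73
  0.00963 uF = 0.00963e3 nF = 9.63
  2840 pF = 2840e-3 nF = 2.84
Sum: 2.73 + 9.63 + 2.84 = 15.2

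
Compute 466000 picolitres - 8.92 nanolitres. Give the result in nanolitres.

457.08 nanolitres

In nanolitres:
  466000 picolitres = 466000e-3 nanolitres = 466
  8.92 nanolitres → 8.92
Difference: 466 - 8.92 = 457.08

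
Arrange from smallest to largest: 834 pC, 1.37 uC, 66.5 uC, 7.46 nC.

834 pC = 0.000000000834 C
1.37 uC = 0.00000137 C
66.5 uC = 0.0000665 C
7.46 nC = 0.00000000746 C

834 pC < 7.46 nC < 1.37 uC < 66.5 uC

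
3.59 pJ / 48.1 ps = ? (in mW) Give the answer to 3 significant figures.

(3.59 × 10⁻¹²) / (48.1 × 10⁻¹²) = 0.074636 W

74.6 mW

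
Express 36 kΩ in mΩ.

36000000 mΩ

kilo = 10³, milli = 10⁻³; factor is 10⁶.
36 × 10⁶ = 36000000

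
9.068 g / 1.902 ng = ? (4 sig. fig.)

4768000000

(9.068) / (1.902 × 10⁻⁹) = 4.7676 × 10⁹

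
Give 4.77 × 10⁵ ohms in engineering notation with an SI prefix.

477 kiloohms

= 477 × 10³ ohms; 10³ is kilo.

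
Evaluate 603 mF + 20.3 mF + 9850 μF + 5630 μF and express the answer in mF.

638.78 mF

In mF:
  603 mF → 603
  20.3 mF → 20.3
  9850 μF = 9850 × 10^-3 mF = 9.85
  5630 μF = 5630 × 10^-3 mF = 5.63
Sum: 603 + 20.3 + 9.85 + 5.63 = 638.78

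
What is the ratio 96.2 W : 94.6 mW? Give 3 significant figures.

1020

(96.2) / (94.6 × 10⁻³) = 1.017 × 10³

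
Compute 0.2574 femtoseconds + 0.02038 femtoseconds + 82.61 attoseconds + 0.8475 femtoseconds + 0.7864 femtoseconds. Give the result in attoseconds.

1994.29 attoseconds

In attoseconds:
  0.2574 femtoseconds = 0.2574e3 attoseconds = 257.4
  0.02038 femtoseconds = 0.02038e3 attoseconds = 20.38
  82.61 attoseconds → 82.61
  0.8475 femtoseconds = 0.8475e3 attoseconds = 847.5
  0.7864 femtoseconds = 0.7864e3 attoseconds = 786.4
Sum: 257.4 + 20.38 + 82.61 + 847.5 + 786.4 = 1994.29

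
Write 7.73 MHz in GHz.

mega = 1e6, giga = 1e9; factor is 1e-3.
7.73 × 1e-3 = 0.00773

0.00773 GHz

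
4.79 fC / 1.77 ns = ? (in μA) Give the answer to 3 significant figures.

(4.79 × 10⁻¹⁵) / (1.77 × 10⁻⁹) = 2.7062 × 10⁻⁶ A

2.71 μA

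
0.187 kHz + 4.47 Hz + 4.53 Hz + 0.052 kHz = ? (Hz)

In Hz:
  0.187 kHz = 0.187 × 10³ Hz = 187
  4.47 Hz → 4.47
  4.53 Hz → 4.53
  0.052 kHz = 0.052 × 10³ Hz = 52
Sum: 187 + 4.47 + 4.53 + 52 = 248

248 Hz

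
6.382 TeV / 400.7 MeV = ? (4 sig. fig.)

15930

(6.382e12) / (400.7e6) = 0.015927e6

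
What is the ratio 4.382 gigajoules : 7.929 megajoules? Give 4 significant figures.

552.7

(4.382e9) / (7.929e6) = 0.55265e3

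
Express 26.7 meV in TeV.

milli = 10^-3, tera = 10^12; factor is 10^-15.
26.7 × 10^-15 = 0.0000000000000267

0.0000000000000267 TeV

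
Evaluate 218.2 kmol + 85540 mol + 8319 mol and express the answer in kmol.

In kmol:
  218.2 kmol → 218.2
  85540 mol = 85540 × 10^-3 kmol = 85.54
  8319 mol = 8319 × 10^-3 kmol = 8.319
Sum: 218.2 + 85.54 + 8.319 = 312.059

312.059 kmol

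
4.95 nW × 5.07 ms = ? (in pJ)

4.95e-9 × 5.07e-3 = 25.0965e-12 J

25.0965 pJ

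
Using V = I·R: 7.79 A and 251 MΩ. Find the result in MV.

1955.29 MV

7.79 × 251e6 = 1955.29e6 V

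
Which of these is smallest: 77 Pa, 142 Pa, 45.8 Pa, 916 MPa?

77 Pa = 77 Pa
142 Pa = 142 Pa
45.8 Pa = 45.8 Pa
916 MPa = 916000000 Pa

45.8 Pa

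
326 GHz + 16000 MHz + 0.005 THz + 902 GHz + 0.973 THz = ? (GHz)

2222 GHz

In GHz:
  326 GHz → 326
  16000 MHz = 16000e-3 GHz = 16
  0.005 THz = 0.005e3 GHz = 5
  902 GHz → 902
  0.973 THz = 0.973e3 GHz = 973
Sum: 326 + 16 + 5 + 902 + 973 = 2222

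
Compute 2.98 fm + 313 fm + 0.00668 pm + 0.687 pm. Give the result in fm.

1009.66 fm

In fm:
  2.98 fm → 2.98
  313 fm → 313
  0.00668 pm = 0.00668 × 10³ fm = 6.68
  0.687 pm = 0.687 × 10³ fm = 687
Sum: 2.98 + 313 + 6.68 + 687 = 1009.66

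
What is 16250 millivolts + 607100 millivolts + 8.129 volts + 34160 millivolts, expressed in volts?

665.639 volts

In volts:
  16250 millivolts = 16250 × 10⁻³ volts = 16.25
  607100 millivolts = 607100 × 10⁻³ volts = 607.1
  8.129 volts → 8.129
  34160 millivolts = 34160 × 10⁻³ volts = 34.16
Sum: 16.25 + 607.1 + 8.129 + 34.16 = 665.639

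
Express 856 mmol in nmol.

milli = 10⁻³, nano = 10⁻⁹; factor is 10⁶.
856 × 10⁶ = 856000000

856000000 nmol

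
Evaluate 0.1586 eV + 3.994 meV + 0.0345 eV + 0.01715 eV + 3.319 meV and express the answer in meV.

In meV:
  0.1586 eV = 0.1586e3 meV = 158.6
  3.994 meV → 3.994
  0.0345 eV = 0.0345e3 meV = 34.5
  0.01715 eV = 0.01715e3 meV = 17.15
  3.319 meV → 3.319
Sum: 158.6 + 3.994 + 34.5 + 17.15 + 3.319 = 217.563

217.563 meV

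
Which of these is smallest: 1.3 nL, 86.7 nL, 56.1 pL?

1.3 nL = 0.0000000013 L
86.7 nL = 0.0000000867 L
56.1 pL = 0.0000000000561 L

56.1 pL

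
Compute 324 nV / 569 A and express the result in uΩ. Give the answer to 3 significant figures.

(324e-9) / (569) = 0.56942e-9 Ω

0.000569 uΩ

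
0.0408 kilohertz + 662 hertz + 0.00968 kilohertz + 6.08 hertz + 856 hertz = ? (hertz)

1574.56 hertz

In hertz:
  0.0408 kilohertz = 0.0408 × 10³ hertz = 40.8
  662 hertz → 662
  0.00968 kilohertz = 0.00968 × 10³ hertz = 9.68
  6.08 hertz → 6.08
  856 hertz → 856
Sum: 40.8 + 662 + 9.68 + 6.08 + 856 = 1574.56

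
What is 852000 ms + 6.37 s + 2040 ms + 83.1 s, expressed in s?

943.51 s

In s:
  852000 ms = 852000 × 10⁻³ s = 852
  6.37 s → 6.37
  2040 ms = 2040 × 10⁻³ s = 2.04
  83.1 s → 83.1
Sum: 852 + 6.37 + 2.04 + 83.1 = 943.51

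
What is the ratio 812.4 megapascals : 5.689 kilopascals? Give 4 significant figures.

(812.4e6) / (5.689e3) = 142.8e3

142800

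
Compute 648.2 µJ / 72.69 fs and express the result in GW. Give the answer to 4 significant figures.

8.917 GW

(648.2 × 10⁻⁶) / (72.69 × 10⁻¹⁵) = 8.91732 × 10⁹ W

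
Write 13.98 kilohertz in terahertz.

kilo = 10³, tera = 10¹²; factor is 10⁻⁹.
13.98 × 10⁻⁹ = 0.00000001398

0.00000001398 terahertz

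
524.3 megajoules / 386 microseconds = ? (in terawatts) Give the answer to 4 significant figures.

(524.3e6) / (386e-6) = 1.35829e12 W

1.358 terawatts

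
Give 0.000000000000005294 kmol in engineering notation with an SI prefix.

= 5.294 × 10^-12 mol; 10^-12 is pico.

5.294 pmol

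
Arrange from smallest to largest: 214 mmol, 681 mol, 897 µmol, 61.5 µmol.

61.5 µmol < 897 µmol < 214 mmol < 681 mol

214 mmol = 0.214 mol
681 mol = 681 mol
897 µmol = 0.000897 mol
61.5 µmol = 0.0000615 mol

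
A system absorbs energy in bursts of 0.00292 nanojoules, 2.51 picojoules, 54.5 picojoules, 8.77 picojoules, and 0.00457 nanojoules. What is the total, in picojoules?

In picojoules:
  0.00292 nanojoules = 0.00292 × 10³ picojoules = 2.92
  2.51 picojoules → 2.51
  54.5 picojoules → 54.5
  8.77 picojoules → 8.77
  0.00457 nanojoules = 0.00457 × 10³ picojoules = 4.57
Sum: 2.92 + 2.51 + 54.5 + 8.77 + 4.57 = 73.27

73.27 picojoules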